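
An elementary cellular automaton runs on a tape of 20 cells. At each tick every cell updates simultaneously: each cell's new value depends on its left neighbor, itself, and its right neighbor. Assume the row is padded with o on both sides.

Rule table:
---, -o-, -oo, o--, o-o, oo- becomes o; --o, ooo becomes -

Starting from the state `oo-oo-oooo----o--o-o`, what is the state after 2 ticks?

oo----oo-o--oooooo--

-oooooo--oooo-oo-ooo
oo----oo-o--oooooo--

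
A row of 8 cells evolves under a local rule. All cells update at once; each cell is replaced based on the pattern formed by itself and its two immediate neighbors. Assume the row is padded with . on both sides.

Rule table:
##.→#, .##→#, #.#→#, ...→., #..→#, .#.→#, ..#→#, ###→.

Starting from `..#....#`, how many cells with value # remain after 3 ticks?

5

tick 1: .###..##
tick 2: ##.#####
tick 3: ####...#
count of #: 5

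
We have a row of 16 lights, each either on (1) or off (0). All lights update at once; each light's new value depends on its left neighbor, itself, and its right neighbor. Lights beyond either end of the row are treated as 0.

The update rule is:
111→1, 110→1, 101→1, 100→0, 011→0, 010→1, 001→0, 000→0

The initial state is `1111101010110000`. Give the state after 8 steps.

0000000011110000

step 1: 0111111111010000
step 2: 0011111111110000
step 3: 0001111111110000
step 4: 0000111111110000
step 5: 0000011111110000
step 6: 0000001111110000
step 7: 0000000111110000
step 8: 0000000011110000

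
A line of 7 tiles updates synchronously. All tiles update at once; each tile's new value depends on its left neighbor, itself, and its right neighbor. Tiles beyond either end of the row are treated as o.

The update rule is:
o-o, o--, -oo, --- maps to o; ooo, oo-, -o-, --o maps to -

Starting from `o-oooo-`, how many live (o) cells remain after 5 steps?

4

-oo---o
oo-oo-o
--oo-oo
o-o-oo-
-o-oo-o
count of o: 4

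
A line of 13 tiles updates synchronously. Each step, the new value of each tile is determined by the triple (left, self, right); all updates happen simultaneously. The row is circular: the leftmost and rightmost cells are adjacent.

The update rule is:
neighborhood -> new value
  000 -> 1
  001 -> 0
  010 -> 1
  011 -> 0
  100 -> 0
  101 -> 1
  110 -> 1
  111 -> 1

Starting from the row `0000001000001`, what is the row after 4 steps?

step 1: 0111101011101
step 2: 1011111101111
step 3: 1101111110111
step 4: 1110111111011

1110111111011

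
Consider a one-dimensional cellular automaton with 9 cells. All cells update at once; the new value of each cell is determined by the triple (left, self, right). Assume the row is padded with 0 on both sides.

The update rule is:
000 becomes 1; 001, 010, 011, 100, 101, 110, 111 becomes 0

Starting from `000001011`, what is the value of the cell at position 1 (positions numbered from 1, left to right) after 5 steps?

1

111100000
000001111
111100000  (repeats step 1; period 2)
step 5: 111100000
position 1 holds 1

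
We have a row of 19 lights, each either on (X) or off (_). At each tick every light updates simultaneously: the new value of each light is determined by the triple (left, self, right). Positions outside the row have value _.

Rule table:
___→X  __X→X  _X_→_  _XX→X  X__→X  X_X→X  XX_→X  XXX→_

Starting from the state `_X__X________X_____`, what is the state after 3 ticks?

XX___XXXXXXXX_XXXX_

X_XX_XXXXXXXX_XXXXX
_XXXXX______XXX___X
XX___XXXXXXXX_XXXX_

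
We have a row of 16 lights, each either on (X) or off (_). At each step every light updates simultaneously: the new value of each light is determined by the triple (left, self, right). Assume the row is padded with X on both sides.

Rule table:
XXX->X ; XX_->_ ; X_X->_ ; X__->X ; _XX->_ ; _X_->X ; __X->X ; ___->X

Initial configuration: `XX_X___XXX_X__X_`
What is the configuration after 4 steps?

X__XXXX_X__XXXX_
_XX_XX__XXX_XX__
______XX_X____XX
XXXXXX___XXXXX_X

XXXXXX___XXXXX_X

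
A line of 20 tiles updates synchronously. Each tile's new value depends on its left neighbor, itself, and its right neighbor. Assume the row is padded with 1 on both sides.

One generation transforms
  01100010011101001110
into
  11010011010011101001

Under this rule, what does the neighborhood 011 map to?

At position 1 the neighborhood is 011; the next row has 1 there.

1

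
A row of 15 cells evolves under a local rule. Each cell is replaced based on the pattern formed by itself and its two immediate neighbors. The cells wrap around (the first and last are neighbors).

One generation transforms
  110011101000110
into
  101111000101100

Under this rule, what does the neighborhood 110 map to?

At position 1 the neighborhood is 110; the next row has 0 there.

0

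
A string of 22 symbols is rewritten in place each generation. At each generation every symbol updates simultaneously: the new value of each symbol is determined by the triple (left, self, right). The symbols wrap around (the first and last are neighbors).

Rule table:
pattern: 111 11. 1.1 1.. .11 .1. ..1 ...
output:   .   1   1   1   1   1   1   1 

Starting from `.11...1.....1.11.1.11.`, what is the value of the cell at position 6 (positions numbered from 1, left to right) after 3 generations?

1

generation 1: 1111111111111111111111
generation 2: ......................
generation 3: 1111111111111111111111
position 6 holds 1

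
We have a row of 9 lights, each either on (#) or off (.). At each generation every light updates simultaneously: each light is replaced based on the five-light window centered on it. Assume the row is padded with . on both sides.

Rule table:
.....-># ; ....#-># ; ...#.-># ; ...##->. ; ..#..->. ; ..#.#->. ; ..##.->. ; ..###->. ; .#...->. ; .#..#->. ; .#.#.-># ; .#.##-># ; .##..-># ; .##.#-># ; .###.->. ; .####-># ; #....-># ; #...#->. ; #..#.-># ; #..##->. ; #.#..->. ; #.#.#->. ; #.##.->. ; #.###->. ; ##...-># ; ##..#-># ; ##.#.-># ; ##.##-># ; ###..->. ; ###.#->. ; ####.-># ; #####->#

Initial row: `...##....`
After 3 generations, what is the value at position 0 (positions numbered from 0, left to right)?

.

##..#####
.##..###.
..##....#
position 0 holds .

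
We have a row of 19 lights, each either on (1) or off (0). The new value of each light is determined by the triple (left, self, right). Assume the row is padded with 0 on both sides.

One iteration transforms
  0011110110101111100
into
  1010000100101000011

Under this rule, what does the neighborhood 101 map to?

0

At position 6 the neighborhood is 101; the next row has 0 there.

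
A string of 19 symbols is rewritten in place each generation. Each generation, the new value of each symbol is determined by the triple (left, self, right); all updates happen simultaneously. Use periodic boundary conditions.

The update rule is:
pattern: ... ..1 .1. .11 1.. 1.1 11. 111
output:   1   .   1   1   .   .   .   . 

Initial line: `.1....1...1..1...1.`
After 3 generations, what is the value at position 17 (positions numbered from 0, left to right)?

generation 1: .1.11.1.1.1..1.1.1.
generation 2: .1.1..1.1.1..1.1.1.
generation 3: .1.1..1.1.1..1.1.1.
position 17 holds 1

1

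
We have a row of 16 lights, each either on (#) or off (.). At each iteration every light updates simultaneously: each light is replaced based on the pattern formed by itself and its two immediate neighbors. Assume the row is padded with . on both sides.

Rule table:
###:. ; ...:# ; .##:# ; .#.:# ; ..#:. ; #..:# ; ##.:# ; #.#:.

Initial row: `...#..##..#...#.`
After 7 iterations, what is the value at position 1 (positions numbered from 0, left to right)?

#

iteration 1: ##.##.###.###.##
iteration 2: ##.##.#.#.#.#.##
iteration 3: ##.##.#.#.#.#.##  (fixed point — unchanged through iteration 7)
position 1 holds #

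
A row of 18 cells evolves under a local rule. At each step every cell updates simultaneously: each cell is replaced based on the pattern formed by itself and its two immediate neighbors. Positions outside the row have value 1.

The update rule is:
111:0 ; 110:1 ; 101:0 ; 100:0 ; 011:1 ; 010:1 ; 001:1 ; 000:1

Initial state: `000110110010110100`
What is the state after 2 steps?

010010110110110101

step 1: 011110110110110101
step 2: 010010110110110101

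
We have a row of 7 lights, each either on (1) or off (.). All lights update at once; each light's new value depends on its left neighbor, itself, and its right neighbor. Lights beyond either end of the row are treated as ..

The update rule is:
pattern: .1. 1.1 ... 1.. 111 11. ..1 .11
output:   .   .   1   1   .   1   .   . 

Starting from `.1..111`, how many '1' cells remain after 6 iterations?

iteration 1: ..1...1
iteration 2: 1..11..
iteration 3: .1..111  (repeats iteration 0; period 3)
iteration 6: .1..111
count of 1: 4

4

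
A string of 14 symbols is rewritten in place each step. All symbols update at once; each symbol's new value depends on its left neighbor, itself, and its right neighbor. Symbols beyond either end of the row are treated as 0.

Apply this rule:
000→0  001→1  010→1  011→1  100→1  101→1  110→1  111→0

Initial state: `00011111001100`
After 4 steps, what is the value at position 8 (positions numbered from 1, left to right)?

0

00110001111110
01111011000011
11001111100111
11111000111101
position 8 holds 0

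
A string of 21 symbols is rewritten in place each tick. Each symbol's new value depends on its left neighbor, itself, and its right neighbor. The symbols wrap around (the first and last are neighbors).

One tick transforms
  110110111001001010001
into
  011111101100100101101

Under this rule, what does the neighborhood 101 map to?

At position 2 the neighborhood is 101; the next row has 1 there.

1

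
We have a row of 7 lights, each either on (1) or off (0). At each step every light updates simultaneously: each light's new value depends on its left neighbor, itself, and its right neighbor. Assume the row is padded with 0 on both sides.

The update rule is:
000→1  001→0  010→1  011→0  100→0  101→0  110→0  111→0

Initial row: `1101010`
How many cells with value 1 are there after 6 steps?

0001010
1101010  (repeats step 0; period 2)
step 6: 1101010
count of 1: 4

4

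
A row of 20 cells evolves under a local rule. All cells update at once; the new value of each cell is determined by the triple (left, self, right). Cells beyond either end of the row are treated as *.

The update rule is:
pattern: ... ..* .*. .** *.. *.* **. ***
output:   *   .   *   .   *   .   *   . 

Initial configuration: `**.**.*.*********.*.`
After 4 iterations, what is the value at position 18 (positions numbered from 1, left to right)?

.

iteration 1: .*..*.*.........*.*.
iteration 2: .**.*.*********.*.*.
iteration 3: ..*.*.........*.*.*.
iteration 4: *.*.*********.*.*.*.
position 18 holds .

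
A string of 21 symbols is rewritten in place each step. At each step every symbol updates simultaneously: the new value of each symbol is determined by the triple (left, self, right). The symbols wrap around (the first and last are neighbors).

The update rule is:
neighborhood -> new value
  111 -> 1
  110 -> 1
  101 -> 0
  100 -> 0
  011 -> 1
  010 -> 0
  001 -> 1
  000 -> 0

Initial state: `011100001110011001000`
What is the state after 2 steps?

111100011110111010000
111100111110111000001

111100111110111000001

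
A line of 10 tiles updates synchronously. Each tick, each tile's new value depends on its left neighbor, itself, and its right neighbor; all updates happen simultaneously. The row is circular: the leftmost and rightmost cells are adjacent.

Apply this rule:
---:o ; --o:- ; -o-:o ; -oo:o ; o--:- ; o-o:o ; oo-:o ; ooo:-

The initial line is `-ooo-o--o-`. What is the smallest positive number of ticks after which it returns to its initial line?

-o-ooo--o-
-ooo-o--o-

2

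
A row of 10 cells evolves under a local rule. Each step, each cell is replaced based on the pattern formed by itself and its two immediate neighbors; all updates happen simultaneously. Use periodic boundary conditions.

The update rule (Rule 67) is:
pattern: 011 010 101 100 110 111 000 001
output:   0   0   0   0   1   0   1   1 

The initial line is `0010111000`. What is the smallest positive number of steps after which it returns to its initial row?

20

1100001011
0101110000
1000010111
1011100000
0000101111
0111000001
0001011110
1110000010
0010111100
1100000101
0101111000
1000001011
1011110000
0000010111
0111100001
0000101110
1111000010
0001011100
1110000101
0010111000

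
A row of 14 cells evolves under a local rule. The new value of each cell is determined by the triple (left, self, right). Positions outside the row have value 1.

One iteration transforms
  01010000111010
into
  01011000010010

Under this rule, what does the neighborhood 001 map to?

At position 7 the neighborhood is 001; the next row has 0 there.

0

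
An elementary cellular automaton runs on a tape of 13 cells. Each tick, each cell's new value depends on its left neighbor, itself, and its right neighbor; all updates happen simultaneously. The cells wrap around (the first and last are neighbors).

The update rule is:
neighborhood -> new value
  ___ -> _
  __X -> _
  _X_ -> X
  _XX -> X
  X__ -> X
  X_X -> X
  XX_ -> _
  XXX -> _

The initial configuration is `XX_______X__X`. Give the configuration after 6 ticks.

____X_XX_X_XX

__X______XX_X
X_XX_____X_XX
_XX_X____XXX_
_X_XXX___X__X
XXXX__X__XX_X
____X_XX_X_XX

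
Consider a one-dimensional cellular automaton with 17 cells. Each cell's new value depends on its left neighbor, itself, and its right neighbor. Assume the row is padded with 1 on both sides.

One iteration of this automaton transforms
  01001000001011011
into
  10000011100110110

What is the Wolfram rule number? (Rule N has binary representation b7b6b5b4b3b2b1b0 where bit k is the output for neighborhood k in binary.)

position 16: 111 → 0  (bit 7 = 0)
position 13: 110 → 0  (bit 6 = 0)
position 0: 101 → 1  (bit 5 = 1)
position 2: 100 → 0  (bit 4 = 0)
position 12: 011 → 1  (bit 3 = 1)
position 1: 010 → 0  (bit 2 = 0)
position 3: 001 → 0  (bit 1 = 0)
position 6: 000 → 1  (bit 0 = 1)
bits b7..b0 = 00101001 = 41

41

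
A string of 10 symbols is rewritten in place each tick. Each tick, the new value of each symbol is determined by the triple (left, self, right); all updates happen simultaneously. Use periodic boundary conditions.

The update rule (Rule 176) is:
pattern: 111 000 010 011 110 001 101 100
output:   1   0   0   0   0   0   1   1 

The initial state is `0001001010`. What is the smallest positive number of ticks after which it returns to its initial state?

tick 1: 0000100101
tick 2: 1000010010
tick 3: 0100001001
tick 4: 1010000100
tick 5: 0101000010
tick 6: 0010100001
tick 7: 1001010000
tick 8: 0100101000
tick 9: 0010010100
tick 10: 0001001010

10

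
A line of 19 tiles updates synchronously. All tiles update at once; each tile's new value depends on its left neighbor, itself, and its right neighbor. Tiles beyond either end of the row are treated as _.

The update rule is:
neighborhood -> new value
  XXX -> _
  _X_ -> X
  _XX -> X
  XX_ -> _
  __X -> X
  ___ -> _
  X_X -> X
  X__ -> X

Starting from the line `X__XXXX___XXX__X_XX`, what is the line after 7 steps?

XXXX___X_XX_XXX_XX_

XXXX___X_XX__XXXXX_
X___X_XXXX_XXX____X
XX_XXXX___XX__X__XX
X_XX___X_XX_XXXXXX_
XXX_X_XXXX_XX_____X
X__XXXX___XX_X___XX
XXXX___X_XX_XXX_XX_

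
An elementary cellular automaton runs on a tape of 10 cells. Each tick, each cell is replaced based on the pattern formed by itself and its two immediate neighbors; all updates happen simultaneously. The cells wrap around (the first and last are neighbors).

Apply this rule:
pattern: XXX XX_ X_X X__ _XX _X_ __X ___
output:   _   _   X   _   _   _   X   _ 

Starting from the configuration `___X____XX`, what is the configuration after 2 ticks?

tick 1: __X____X__
tick 2: _X____X___

_X____X___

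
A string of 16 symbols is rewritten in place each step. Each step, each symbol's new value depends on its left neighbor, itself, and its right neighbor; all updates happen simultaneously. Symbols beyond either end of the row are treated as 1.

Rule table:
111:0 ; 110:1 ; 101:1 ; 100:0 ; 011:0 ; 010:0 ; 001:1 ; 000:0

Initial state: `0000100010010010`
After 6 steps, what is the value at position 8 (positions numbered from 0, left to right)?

1

0001000100100101
0010001001001010
0100010010010101
1000100100101010
1001001001010101
1010010010101010
position 8 holds 1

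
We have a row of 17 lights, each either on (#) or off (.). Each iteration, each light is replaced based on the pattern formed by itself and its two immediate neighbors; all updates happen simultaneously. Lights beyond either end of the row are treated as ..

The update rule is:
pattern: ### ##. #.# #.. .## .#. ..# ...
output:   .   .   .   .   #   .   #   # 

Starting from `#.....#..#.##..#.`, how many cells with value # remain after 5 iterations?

8

..####..#..#..#..
###....#..#..#..#
#...###..#..#..#.
..###...#..#..#..
###...##..#..#..#
count of #: 8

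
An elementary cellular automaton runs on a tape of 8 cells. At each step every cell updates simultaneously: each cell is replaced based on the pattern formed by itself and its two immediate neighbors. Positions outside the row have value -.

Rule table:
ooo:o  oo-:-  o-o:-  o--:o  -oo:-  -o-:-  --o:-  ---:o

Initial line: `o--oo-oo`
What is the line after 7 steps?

-o--ooo-

-o------
--oooooo
o--oooo-
-o--oo-o
--o-----
o--ooooo
-o--ooo-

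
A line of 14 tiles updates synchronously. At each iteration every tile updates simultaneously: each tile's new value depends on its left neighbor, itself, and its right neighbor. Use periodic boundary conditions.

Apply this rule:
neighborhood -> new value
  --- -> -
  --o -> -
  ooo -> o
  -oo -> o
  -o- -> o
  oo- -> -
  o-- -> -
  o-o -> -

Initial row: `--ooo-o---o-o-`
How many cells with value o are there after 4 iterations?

--oo--o---o-o-
--o---o---o-o-
--o---o---o-o-  (fixed point — unchanged through iteration 4)
count of o: 4

4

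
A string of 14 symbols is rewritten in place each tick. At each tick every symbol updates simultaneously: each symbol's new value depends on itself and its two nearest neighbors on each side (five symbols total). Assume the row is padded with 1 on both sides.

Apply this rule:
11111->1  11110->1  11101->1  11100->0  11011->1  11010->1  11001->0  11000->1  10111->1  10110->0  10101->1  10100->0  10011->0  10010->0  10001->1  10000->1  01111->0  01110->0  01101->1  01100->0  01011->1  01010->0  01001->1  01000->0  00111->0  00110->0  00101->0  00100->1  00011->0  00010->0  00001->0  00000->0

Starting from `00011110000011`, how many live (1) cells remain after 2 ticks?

6

11000101100000
10110010011000
count of 1: 6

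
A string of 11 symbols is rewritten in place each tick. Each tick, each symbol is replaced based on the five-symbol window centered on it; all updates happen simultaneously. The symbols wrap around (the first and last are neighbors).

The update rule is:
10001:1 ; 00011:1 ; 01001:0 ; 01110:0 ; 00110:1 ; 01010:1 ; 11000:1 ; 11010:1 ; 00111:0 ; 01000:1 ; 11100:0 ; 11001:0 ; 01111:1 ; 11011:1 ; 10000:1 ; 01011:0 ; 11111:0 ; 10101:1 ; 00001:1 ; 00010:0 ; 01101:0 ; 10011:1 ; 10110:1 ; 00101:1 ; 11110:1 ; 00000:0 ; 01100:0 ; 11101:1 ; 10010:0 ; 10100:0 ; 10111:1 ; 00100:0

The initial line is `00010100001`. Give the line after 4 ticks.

11011011100
10110110001
01101101111
11011011111

11011011111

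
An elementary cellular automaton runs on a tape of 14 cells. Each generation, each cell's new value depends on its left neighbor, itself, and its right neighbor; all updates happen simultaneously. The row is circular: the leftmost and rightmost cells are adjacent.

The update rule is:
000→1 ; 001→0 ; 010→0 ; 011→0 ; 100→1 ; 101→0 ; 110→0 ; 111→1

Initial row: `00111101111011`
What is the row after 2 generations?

01000110001110

10011000110000
01000110001110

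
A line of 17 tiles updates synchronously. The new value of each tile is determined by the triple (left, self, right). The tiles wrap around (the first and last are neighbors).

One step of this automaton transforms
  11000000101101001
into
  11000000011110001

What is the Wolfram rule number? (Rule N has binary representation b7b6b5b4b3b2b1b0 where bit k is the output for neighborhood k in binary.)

232

position 0: 111 → 1  (bit 7 = 1)
position 1: 110 → 1  (bit 6 = 1)
position 9: 101 → 1  (bit 5 = 1)
position 2: 100 → 0  (bit 4 = 0)
position 10: 011 → 1  (bit 3 = 1)
position 8: 010 → 0  (bit 2 = 0)
position 7: 001 → 0  (bit 1 = 0)
position 3: 000 → 0  (bit 0 = 0)
bits b7..b0 = 11101000 = 232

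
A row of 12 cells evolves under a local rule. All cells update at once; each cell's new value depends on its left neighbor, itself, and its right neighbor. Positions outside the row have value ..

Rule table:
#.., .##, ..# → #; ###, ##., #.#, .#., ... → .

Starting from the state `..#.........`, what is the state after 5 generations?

.#...#.#....

.#.#........
#...#.......
.#.#.#......
#.....#.....
.#...#.#....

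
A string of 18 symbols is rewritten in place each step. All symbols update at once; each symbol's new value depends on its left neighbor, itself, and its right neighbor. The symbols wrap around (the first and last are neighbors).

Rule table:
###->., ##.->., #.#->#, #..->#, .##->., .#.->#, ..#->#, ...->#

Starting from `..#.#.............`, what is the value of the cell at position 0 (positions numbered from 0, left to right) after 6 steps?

##################
..................
##################  (repeats step 1; period 2)
step 6: ..................
position 0 holds .

.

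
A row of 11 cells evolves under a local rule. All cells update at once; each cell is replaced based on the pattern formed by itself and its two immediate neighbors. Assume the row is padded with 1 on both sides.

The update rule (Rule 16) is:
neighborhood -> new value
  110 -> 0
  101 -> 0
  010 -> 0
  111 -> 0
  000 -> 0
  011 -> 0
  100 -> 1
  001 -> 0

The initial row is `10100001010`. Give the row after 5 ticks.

10010001000

00010000000
10001000000
01000100000
00100010000
10010001000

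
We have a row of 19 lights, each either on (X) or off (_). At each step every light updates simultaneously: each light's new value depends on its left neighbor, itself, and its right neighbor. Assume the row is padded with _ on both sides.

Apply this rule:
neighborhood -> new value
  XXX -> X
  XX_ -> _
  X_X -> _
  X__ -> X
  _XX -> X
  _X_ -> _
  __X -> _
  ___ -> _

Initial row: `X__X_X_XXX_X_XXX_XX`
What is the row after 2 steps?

__X____X_X___X_X__X

_X_____XX____XX__X_
__X____X_X___X_X__X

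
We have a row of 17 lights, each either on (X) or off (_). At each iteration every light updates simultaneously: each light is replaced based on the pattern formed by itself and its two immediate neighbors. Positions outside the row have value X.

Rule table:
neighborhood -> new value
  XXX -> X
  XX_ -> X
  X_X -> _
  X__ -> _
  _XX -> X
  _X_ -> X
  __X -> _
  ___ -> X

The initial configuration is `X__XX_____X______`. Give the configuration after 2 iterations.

X__XX_XXX_X_XXXX_

iteration 1: X__XX_XXX_X_XXXX_
iteration 2: X__XX_XXX_X_XXXX_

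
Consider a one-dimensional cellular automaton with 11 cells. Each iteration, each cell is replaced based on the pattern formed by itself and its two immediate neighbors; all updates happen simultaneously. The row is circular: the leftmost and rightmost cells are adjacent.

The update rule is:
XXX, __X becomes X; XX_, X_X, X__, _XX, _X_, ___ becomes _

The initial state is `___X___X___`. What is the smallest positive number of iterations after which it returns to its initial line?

11

__X___X____
_X___X_____
X___X______
___X______X
__X______X_
_X______X__
X______X___
______X___X
_____X___X_
____X___X__
___X___X___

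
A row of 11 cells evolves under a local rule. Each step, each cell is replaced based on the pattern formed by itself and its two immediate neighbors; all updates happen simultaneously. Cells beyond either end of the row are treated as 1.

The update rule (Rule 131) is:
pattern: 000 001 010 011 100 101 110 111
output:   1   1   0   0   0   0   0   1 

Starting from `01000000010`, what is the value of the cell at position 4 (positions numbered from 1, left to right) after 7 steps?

1

step 1: 00011111100
step 2: 01101111001
step 3: 00000110010
step 4: 01111000100
step 5: 00110011001
step 6: 01000100010
step 7: 00011001100
position 4 holds 1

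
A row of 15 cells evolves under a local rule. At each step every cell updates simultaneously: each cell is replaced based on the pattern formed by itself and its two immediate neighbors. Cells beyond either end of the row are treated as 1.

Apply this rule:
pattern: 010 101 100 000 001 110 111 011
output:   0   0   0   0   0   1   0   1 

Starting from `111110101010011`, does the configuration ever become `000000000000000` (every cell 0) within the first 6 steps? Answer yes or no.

000010000000010
000000000000000
all cells are 0 at step 2

yes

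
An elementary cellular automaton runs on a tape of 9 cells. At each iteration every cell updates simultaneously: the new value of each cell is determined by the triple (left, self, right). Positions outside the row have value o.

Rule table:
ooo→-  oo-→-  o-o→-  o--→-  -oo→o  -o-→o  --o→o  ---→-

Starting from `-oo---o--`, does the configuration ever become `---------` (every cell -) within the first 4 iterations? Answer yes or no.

no

iteration 1: -o---oo-o
iteration 2: -o--oo--o
iteration 3: -o-oo--oo
iteration 4: -o-o--oo-
iteration 4 is -o-o--oo-, still not uniform -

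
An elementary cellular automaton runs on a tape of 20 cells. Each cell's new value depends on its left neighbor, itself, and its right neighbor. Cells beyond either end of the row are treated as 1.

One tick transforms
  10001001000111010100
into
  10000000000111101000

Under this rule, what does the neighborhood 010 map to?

At position 4 the neighborhood is 010; the next row has 0 there.

0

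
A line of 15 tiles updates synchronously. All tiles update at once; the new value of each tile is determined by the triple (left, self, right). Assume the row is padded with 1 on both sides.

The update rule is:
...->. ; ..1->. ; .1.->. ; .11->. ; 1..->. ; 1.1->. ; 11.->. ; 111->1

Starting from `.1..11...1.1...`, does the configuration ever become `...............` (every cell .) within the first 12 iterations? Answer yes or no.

...............
all cells are . at iteration 1

yes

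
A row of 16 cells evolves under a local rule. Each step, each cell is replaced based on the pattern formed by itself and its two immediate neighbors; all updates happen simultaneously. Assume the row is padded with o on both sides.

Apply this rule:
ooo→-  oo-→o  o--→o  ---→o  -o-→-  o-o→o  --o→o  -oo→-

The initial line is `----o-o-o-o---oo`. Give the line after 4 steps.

--oo-oo-o-o-oooo

step 1: oooo-o-o-o-ooo--
step 2: ---oo-o-o-o--ooo
step 3: ooo-oo-o-o-oo---
step 4: --oo-oo-o-o-oooo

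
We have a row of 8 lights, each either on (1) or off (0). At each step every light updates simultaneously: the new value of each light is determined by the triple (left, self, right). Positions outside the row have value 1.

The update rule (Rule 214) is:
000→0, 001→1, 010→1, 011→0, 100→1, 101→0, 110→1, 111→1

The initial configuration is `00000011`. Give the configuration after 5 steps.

10000101
11001100
11110111
11110011
11111101

11111101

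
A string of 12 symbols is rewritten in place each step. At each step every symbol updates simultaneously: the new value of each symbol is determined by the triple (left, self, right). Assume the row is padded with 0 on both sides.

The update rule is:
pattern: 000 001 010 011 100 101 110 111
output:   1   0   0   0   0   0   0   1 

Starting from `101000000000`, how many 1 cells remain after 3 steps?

5

000011111111
111001111110
010000111100
count of 1: 5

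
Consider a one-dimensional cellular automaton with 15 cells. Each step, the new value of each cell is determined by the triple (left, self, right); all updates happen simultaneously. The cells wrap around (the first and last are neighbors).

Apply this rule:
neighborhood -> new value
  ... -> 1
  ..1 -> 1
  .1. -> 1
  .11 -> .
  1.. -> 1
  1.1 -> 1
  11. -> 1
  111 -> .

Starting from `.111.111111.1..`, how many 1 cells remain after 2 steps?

1..11.....11111
111.111111.....
count of 1: 9

9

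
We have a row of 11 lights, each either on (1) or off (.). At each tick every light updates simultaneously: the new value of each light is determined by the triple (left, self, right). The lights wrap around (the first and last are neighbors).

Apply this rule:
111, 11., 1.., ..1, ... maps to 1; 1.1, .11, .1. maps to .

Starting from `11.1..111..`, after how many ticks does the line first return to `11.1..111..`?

.1..11.1111
..11.1..111
11.1..11.11
11..11.1..1
1111.1..11.
.111..11.1.
1.1111.1..1
1..111..11.
.11.1111.1.
1.1..111..1
1..11.1111.
.11.1..111.
1.1..11.111
1..11.1..11
111.1..11.1
111..11.1..
.1111.1..11
..111..11.1
11.1111.1..
.1..111..11
..11.1111.1
11.1..111..

22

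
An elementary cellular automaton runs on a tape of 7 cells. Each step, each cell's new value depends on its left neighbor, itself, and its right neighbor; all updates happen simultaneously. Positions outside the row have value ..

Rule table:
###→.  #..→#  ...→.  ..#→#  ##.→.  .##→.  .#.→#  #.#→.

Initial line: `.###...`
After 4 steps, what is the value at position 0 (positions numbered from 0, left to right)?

#...#..
##.###.
......#
.....##
position 0 holds .

.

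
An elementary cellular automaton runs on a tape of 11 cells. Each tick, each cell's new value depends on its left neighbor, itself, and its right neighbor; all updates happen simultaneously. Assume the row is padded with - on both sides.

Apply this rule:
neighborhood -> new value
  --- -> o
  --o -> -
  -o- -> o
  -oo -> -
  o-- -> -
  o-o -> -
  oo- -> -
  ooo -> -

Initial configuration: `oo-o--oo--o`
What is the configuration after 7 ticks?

---o------o

tick 1: ---o------o
tick 2: oo-o-oooo-o
tick 3: ---o------o  (repeats tick 1; period 2)
tick 7: ---o------o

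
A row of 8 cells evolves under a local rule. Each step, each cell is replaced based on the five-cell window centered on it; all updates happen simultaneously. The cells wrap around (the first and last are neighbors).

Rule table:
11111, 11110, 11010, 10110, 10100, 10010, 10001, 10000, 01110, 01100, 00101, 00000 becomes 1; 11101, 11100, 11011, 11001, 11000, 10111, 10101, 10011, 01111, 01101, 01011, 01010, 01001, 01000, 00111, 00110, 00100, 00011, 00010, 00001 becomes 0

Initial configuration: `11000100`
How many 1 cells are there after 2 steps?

4

01010000
01010110
count of 1: 4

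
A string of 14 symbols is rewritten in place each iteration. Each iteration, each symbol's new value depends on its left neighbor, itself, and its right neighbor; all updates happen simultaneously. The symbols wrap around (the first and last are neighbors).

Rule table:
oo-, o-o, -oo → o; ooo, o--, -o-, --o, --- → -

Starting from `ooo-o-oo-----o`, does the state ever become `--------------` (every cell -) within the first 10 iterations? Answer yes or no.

no

iteration 1: --oo-ooo-----o
iteration 2: --oooo-o------
iteration 3: --o--oo-------
iteration 4: -----oo-------
iteration 5: -----oo-------  (fixed point — unchanged through iteration 10)
iteration 10 is -----oo-------, still not uniform -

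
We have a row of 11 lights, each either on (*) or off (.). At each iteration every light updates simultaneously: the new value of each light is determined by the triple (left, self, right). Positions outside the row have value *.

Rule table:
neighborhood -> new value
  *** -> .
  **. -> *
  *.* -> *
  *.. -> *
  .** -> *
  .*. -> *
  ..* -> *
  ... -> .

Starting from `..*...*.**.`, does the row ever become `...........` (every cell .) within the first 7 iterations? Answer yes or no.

iteration 1: ****.******
iteration 2: ...***.....
iteration 3: *.**.**...*
iteration 4: ********.**
iteration 5: .......***.
iteration 6: *.....**.**
iteration 7: **...*****.
iteration 7 is **...*****., still not uniform .

no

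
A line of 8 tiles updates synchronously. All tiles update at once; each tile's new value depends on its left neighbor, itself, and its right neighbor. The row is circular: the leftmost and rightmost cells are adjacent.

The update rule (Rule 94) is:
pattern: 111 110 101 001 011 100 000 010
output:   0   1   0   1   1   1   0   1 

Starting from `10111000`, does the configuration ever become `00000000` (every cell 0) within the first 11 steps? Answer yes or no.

no

step 1: 10101101
step 2: 10101101  (fixed point — unchanged through step 11)
step 11 is 10101101, still not uniform 0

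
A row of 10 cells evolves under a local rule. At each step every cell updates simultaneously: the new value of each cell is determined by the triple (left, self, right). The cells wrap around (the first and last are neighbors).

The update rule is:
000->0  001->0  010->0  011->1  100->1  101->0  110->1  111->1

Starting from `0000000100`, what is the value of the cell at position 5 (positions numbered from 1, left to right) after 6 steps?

step 1: 0000000010
step 2: 0000000001
step 3: 1000000000
step 4: 0100000000
step 5: 0010000000
step 6: 0001000000
position 5 holds 0

0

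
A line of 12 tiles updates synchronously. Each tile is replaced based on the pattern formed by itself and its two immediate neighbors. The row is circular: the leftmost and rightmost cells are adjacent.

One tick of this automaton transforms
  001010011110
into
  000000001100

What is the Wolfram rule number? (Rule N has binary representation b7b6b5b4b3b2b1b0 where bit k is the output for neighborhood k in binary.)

position 8: 111 → 1  (bit 7 = 1)
position 10: 110 → 0  (bit 6 = 0)
position 3: 101 → 0  (bit 5 = 0)
position 5: 100 → 0  (bit 4 = 0)
position 7: 011 → 0  (bit 3 = 0)
position 2: 010 → 0  (bit 2 = 0)
position 1: 001 → 0  (bit 1 = 0)
position 0: 000 → 0  (bit 0 = 0)
bits b7..b0 = 10000000 = 128

128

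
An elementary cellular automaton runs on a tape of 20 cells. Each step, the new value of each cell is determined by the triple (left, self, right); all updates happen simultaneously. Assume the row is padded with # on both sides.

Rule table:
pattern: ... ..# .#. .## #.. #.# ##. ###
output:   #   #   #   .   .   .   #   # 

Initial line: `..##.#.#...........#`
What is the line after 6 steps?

.#.#.#.#.#.#..#####.

.#.#.#.#.##########.
.#.#.#.#..#########.
.#.#.#.#.#.########.
.#.#.#.#.#..#######.
.#.#.#.#.#.#.######.
.#.#.#.#.#.#..#####.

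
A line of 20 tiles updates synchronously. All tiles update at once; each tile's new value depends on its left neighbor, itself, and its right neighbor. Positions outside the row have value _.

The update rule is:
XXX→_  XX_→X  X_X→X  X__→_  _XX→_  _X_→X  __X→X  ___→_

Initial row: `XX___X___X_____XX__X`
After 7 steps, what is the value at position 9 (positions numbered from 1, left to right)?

_

_X__XX__XX____X_X_XX
XX_X_X_X_X___XXXXX_X
_XXXXXXXXX__X____XXX
X________X_XX___X__X
X_______XXX_X__XX_XX
X______X__XXX_X_XX_X
X_____XX_X__XXXX_XXX
position 9 holds _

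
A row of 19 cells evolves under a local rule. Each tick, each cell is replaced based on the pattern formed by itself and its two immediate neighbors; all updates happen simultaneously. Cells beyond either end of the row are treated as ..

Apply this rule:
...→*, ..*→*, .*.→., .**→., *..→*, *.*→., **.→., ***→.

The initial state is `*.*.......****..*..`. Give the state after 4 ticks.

***.......****.....

tick 1: ...*******....**.**
tick 2: ***.......****.....
tick 3: ...*******....*****
tick 4: ***.......****.....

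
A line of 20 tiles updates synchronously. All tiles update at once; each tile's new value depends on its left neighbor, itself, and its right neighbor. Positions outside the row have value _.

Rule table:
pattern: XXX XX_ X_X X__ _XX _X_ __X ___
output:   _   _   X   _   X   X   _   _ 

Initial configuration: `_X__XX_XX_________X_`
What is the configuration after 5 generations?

_X__X_XX__________X_
_X__XXX___________X_
_X__X_____________X_
_X__X_____________X_  (fixed point — unchanged through generation 5)

_X__X_____________X_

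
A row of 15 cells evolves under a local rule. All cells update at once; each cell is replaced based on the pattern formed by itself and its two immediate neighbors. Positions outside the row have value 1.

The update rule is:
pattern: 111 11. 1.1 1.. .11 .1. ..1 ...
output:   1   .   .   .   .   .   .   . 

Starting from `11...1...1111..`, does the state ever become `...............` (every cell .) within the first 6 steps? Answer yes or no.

yes

step 1: 1.........11...
step 2: ...............
all cells are . at step 2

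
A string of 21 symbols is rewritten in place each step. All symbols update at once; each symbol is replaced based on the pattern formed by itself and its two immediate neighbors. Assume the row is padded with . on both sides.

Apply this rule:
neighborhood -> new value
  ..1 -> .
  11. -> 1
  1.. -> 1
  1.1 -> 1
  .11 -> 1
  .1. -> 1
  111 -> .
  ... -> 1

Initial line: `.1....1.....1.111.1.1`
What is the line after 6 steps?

.1111.1.111.1.111.111

step 1: .1111.11111.111.11111
step 2: .1..111...111.111...1
step 3: .11.1.111.1.111.111.1
step 4: .111111.11111.111.111
step 5: .1....111...111.111.1
step 6: .1111.1.111.1.111.111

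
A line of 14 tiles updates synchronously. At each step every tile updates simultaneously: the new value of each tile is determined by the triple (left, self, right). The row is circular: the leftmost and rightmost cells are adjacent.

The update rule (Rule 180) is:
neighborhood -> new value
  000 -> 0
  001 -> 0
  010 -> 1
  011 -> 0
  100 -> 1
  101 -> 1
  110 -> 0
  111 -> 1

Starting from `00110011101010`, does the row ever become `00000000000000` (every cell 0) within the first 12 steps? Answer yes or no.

00001001011111
10001101101110
11000010010101
10100011011110
11110000101101
11101000110010
01011100001011
11101010001100
01011111000010
01101110100011
10010101110000
11011110101000
step 12 is 11011110101000, still not uniform 0

no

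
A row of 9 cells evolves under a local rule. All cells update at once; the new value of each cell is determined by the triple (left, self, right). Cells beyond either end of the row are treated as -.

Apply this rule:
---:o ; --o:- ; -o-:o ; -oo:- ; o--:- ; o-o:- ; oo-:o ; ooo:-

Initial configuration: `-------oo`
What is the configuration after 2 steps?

-----o--o

oooooo--o
-----o--o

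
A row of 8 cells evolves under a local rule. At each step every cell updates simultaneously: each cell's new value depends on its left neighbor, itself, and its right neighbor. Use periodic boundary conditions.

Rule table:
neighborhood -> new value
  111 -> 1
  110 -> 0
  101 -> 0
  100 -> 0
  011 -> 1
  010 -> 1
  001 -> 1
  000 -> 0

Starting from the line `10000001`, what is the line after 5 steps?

step 1: 00000011
step 2: 00000110
step 3: 00001100
step 4: 00011000
step 5: 00110000

00110000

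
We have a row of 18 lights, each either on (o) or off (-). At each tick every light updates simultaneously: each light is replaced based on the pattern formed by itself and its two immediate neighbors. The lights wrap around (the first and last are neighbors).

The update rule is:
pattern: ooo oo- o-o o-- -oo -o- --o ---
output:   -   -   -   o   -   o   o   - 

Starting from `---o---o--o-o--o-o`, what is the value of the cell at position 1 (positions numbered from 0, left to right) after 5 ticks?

-

o-ooo-ooooo-oooo-o
------------------
------------------  (fixed point — unchanged through tick 5)
position 1 holds -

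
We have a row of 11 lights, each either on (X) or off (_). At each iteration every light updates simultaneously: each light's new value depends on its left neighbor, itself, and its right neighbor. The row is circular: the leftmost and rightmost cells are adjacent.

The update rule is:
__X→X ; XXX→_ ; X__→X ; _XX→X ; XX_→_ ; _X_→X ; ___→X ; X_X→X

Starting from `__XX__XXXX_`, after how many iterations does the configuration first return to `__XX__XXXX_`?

XXX_XXX___X
___XX__XXXX
XXXX_XXX___
X___XX__XXX
_XXXX_XXX__
XX___XX__XX
__XXXX_XXX_
XXX___XX__X
___XXXX_XXX
XXXX___XX__
X___XXXX_XX
_XXXX___XX_
XX___XXXX_X
__XXXX___XX
XXX___XXXX_
X__XXXX___X
_XXX___XXXX
XX__XXXX___
X_XXX___XXX
_XX__XXXX__
XX_XXX___XX
__XX__XXXX_

22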